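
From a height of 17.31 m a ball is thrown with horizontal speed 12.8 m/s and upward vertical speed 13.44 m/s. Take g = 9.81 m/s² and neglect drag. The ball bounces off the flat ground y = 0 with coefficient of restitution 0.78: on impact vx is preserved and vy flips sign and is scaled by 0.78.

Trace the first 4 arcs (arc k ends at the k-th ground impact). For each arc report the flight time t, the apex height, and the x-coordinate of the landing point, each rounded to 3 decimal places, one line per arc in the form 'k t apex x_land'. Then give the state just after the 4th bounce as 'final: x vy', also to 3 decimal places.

1 3.695 26.517 47.298
2 3.627 16.133 93.725
3 2.829 9.815 129.938
4 2.207 5.972 158.185
final: 158.185 8.443

Arc 1: start y=17.310, vy=13.440 → t=3.695, apex=26.517, x_land=47.298, impact vy=-22.809
  bounce: vy ← 0.78·22.809 = 17.791
Arc 2: start y=0.000, vy=17.791 → t=3.627, apex=16.133, x_land=93.725, impact vy=-17.791
  bounce: vy ← 0.78·17.791 = 13.877
Arc 3: start y=0.000, vy=13.877 → t=2.829, apex=9.815, x_land=129.938, impact vy=-13.877
  bounce: vy ← 0.78·13.877 = 10.824
Arc 4: start y=0.000, vy=10.824 → t=2.207, apex=5.972, x_land=158.185, impact vy=-10.824
  bounce: vy ← 0.78·10.824 = 8.443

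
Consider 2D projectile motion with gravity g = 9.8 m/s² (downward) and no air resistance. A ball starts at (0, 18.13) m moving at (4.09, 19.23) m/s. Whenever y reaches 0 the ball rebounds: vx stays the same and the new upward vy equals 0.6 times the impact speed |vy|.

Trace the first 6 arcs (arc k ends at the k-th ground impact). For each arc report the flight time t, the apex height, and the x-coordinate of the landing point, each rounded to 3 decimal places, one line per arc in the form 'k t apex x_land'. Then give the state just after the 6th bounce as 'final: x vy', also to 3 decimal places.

Arc 1: start y=18.130, vy=19.230 → t=4.710, apex=36.997, x_land=19.264, impact vy=-26.928
  bounce: vy ← 0.6·26.928 = 16.157
Arc 2: start y=0.000, vy=16.157 → t=3.297, apex=13.319, x_land=32.750, impact vy=-16.157
  bounce: vy ← 0.6·16.157 = 9.694
Arc 3: start y=0.000, vy=9.694 → t=1.978, apex=4.795, x_land=40.842, impact vy=-9.694
  bounce: vy ← 0.6·9.694 = 5.817
Arc 4: start y=0.000, vy=5.817 → t=1.187, apex=1.726, x_land=45.697, impact vy=-5.817
  bounce: vy ← 0.6·5.817 = 3.490
Arc 5: start y=0.000, vy=3.490 → t=0.712, apex=0.621, x_land=48.610, impact vy=-3.490
  bounce: vy ← 0.6·3.490 = 2.094
Arc 6: start y=0.000, vy=2.094 → t=0.427, apex=0.224, x_land=50.358, impact vy=-2.094
  bounce: vy ← 0.6·2.094 = 1.256

1 4.710 36.997 19.264
2 3.297 13.319 32.750
3 1.978 4.795 40.842
4 1.187 1.726 45.697
5 0.712 0.621 48.610
6 0.427 0.224 50.358
final: 50.358 1.256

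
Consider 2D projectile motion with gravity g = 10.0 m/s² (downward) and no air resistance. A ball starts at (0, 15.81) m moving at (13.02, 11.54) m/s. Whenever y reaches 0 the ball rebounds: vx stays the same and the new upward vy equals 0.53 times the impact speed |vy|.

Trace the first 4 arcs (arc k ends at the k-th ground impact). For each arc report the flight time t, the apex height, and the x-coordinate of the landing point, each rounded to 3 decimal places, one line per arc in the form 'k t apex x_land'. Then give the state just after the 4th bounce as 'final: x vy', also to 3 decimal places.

Arc 1: start y=15.810, vy=11.540 → t=3.274, apex=22.469, x_land=42.625, impact vy=-21.198
  bounce: vy ← 0.53·21.198 = 11.235
Arc 2: start y=0.000, vy=11.235 → t=2.247, apex=6.311, x_land=71.882, impact vy=-11.235
  bounce: vy ← 0.53·11.235 = 5.955
Arc 3: start y=0.000, vy=5.955 → t=1.191, apex=1.773, x_land=87.388, impact vy=-5.955
  bounce: vy ← 0.53·5.955 = 3.156
Arc 4: start y=0.000, vy=3.156 → t=0.631, apex=0.498, x_land=95.606, impact vy=-3.156
  bounce: vy ← 0.53·3.156 = 1.673

1 3.274 22.469 42.625
2 2.247 6.311 71.882
3 1.191 1.773 87.388
4 0.631 0.498 95.606
final: 95.606 1.673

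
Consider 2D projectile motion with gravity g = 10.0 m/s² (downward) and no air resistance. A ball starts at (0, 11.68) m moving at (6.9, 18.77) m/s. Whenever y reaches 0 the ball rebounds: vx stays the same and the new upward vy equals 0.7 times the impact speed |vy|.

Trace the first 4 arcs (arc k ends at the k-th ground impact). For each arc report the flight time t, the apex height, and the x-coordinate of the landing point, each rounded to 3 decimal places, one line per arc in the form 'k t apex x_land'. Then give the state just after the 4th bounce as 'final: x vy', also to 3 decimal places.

Arc 1: start y=11.680, vy=18.770 → t=4.298, apex=29.296, x_land=29.653, impact vy=-24.206
  bounce: vy ← 0.7·24.206 = 16.944
Arc 2: start y=0.000, vy=16.944 → t=3.389, apex=14.355, x_land=53.036, impact vy=-16.944
  bounce: vy ← 0.7·16.944 = 11.861
Arc 3: start y=0.000, vy=11.861 → t=2.372, apex=7.034, x_land=69.404, impact vy=-11.861
  bounce: vy ← 0.7·11.861 = 8.303
Arc 4: start y=0.000, vy=8.303 → t=1.661, apex=3.447, x_land=80.861, impact vy=-8.303
  bounce: vy ← 0.7·8.303 = 5.812

1 4.298 29.296 29.653
2 3.389 14.355 53.036
3 2.372 7.034 69.404
4 1.661 3.447 80.861
final: 80.861 5.812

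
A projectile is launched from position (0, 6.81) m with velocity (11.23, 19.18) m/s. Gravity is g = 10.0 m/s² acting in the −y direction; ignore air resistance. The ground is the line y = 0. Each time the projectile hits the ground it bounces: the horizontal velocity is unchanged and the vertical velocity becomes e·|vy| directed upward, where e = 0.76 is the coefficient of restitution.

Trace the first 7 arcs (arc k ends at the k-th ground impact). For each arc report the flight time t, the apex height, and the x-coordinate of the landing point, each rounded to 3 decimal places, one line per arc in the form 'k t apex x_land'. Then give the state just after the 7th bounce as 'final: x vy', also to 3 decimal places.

Arc 1: start y=6.810, vy=19.180 → t=4.163, apex=25.204, x_land=46.752, impact vy=-22.452
  bounce: vy ← 0.76·22.452 = 17.063
Arc 2: start y=0.000, vy=17.063 → t=3.413, apex=14.558, x_land=85.076, impact vy=-17.063
  bounce: vy ← 0.76·17.063 = 12.968
Arc 3: start y=0.000, vy=12.968 → t=2.594, apex=8.408, x_land=114.202, impact vy=-12.968
  bounce: vy ← 0.76·12.968 = 9.856
Arc 4: start y=0.000, vy=9.856 → t=1.971, apex=4.857, x_land=136.338, impact vy=-9.856
  bounce: vy ← 0.76·9.856 = 7.490
Arc 5: start y=0.000, vy=7.490 → t=1.498, apex=2.805, x_land=153.161, impact vy=-7.490
  bounce: vy ← 0.76·7.490 = 5.693
Arc 6: start y=0.000, vy=5.693 → t=1.139, apex=1.620, x_land=165.947, impact vy=-5.693
  bounce: vy ← 0.76·5.693 = 4.326
Arc 7: start y=0.000, vy=4.326 → t=0.865, apex=0.936, x_land=175.664, impact vy=-4.326
  bounce: vy ← 0.76·4.326 = 3.288

1 4.163 25.204 46.752
2 3.413 14.558 85.076
3 2.594 8.408 114.202
4 1.971 4.857 136.338
5 1.498 2.805 153.161
6 1.139 1.620 165.947
7 0.865 0.936 175.664
final: 175.664 3.288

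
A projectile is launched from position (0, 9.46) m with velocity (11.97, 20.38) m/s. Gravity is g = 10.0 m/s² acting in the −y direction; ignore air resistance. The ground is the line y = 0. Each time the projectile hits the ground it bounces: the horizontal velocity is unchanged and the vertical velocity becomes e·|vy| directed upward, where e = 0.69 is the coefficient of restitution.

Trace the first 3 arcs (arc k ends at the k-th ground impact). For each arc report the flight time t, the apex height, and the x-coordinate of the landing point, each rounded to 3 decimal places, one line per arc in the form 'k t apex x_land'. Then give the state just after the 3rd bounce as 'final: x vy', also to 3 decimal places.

Arc 1: start y=9.460, vy=20.380 → t=4.497, apex=30.227, x_land=53.826, impact vy=-24.587
  bounce: vy ← 0.69·24.587 = 16.965
Arc 2: start y=0.000, vy=16.965 → t=3.393, apex=14.391, x_land=94.441, impact vy=-16.965
  bounce: vy ← 0.69·16.965 = 11.706
Arc 3: start y=0.000, vy=11.706 → t=2.341, apex=6.852, x_land=122.466, impact vy=-11.706
  bounce: vy ← 0.69·11.706 = 8.077

1 4.497 30.227 53.826
2 3.393 14.391 94.441
3 2.341 6.852 122.466
final: 122.466 8.077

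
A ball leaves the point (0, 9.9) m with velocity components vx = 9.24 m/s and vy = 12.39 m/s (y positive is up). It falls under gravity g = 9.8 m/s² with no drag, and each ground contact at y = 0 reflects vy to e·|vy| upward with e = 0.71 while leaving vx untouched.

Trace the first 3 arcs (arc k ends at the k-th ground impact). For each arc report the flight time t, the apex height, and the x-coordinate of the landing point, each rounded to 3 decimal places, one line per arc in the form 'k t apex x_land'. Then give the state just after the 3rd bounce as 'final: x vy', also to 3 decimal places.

Arc 1: start y=9.900, vy=12.390 → t=3.167, apex=17.732, x_land=29.259, impact vy=-18.643
  bounce: vy ← 0.71·18.643 = 13.236
Arc 2: start y=0.000, vy=13.236 → t=2.701, apex=8.939, x_land=54.219, impact vy=-13.236
  bounce: vy ← 0.71·13.236 = 9.398
Arc 3: start y=0.000, vy=9.398 → t=1.918, apex=4.506, x_land=71.941, impact vy=-9.398
  bounce: vy ← 0.71·9.398 = 6.672

1 3.167 17.732 29.259
2 2.701 8.939 54.219
3 1.918 4.506 71.941
final: 71.941 6.672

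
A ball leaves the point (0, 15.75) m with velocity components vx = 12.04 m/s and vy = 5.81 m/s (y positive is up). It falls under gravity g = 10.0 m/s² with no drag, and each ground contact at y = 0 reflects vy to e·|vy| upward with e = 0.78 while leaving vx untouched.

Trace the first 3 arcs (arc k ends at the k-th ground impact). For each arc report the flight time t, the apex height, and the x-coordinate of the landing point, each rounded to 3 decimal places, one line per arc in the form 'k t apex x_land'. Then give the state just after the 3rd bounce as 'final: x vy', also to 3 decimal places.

1 2.449 17.438 29.480
2 2.913 10.609 64.556
3 2.272 6.455 91.916
final: 91.916 8.862

Arc 1: start y=15.750, vy=5.810 → t=2.449, apex=17.438, x_land=29.480, impact vy=-18.675
  bounce: vy ← 0.78·18.675 = 14.567
Arc 2: start y=0.000, vy=14.567 → t=2.913, apex=10.609, x_land=64.556, impact vy=-14.567
  bounce: vy ← 0.78·14.567 = 11.362
Arc 3: start y=0.000, vy=11.362 → t=2.272, apex=6.455, x_land=91.916, impact vy=-11.362
  bounce: vy ← 0.78·11.362 = 8.862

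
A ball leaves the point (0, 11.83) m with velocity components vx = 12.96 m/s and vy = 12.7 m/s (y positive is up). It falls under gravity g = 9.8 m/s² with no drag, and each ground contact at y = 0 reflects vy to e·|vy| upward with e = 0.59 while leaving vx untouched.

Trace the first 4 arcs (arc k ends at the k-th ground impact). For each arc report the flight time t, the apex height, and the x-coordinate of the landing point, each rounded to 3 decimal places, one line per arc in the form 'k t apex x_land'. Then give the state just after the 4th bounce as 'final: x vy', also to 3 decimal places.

1 3.319 20.059 43.017
2 2.387 6.983 73.959
3 1.409 2.431 92.214
4 0.831 0.846 102.985
final: 102.985 2.403

Arc 1: start y=11.830, vy=12.700 → t=3.319, apex=20.059, x_land=43.017, impact vy=-19.828
  bounce: vy ← 0.59·19.828 = 11.699
Arc 2: start y=0.000, vy=11.699 → t=2.387, apex=6.983, x_land=73.959, impact vy=-11.699
  bounce: vy ← 0.59·11.699 = 6.902
Arc 3: start y=0.000, vy=6.902 → t=1.409, apex=2.431, x_land=92.214, impact vy=-6.902
  bounce: vy ← 0.59·6.902 = 4.072
Arc 4: start y=0.000, vy=4.072 → t=0.831, apex=0.846, x_land=102.985, impact vy=-4.072
  bounce: vy ← 0.59·4.072 = 2.403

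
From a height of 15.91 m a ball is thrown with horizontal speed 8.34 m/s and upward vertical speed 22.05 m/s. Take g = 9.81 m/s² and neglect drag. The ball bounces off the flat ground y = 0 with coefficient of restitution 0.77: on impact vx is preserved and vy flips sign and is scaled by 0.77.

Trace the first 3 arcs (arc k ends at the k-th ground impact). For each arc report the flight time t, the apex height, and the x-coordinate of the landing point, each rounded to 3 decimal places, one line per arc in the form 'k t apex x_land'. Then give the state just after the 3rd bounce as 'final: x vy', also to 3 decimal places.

Arc 1: start y=15.910, vy=22.050 → t=5.128, apex=40.691, x_land=42.767, impact vy=-28.255
  bounce: vy ← 0.77·28.255 = 21.757
Arc 2: start y=0.000, vy=21.757 → t=4.436, apex=24.126, x_land=79.760, impact vy=-21.757
  bounce: vy ← 0.77·21.757 = 16.753
Arc 3: start y=0.000, vy=16.753 → t=3.415, apex=14.304, x_land=108.244, impact vy=-16.753
  bounce: vy ← 0.77·16.753 = 12.899

1 5.128 40.691 42.767
2 4.436 24.126 79.760
3 3.415 14.304 108.244
final: 108.244 12.899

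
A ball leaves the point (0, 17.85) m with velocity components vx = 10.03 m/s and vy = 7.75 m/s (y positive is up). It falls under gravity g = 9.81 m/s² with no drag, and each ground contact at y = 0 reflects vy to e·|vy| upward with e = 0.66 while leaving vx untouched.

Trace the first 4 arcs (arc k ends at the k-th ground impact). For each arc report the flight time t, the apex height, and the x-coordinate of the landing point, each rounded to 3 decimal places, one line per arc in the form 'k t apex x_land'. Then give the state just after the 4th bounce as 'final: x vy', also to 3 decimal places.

Arc 1: start y=17.850, vy=7.750 → t=2.855, apex=20.911, x_land=28.633, impact vy=-20.255
  bounce: vy ← 0.66·20.255 = 13.369
Arc 2: start y=0.000, vy=13.369 → t=2.725, apex=9.109, x_land=55.970, impact vy=-13.369
  bounce: vy ← 0.66·13.369 = 8.823
Arc 3: start y=0.000, vy=8.823 → t=1.799, apex=3.968, x_land=74.012, impact vy=-8.823
  bounce: vy ← 0.66·8.823 = 5.823
Arc 4: start y=0.000, vy=5.823 → t=1.187, apex=1.728, x_land=85.920, impact vy=-5.823
  bounce: vy ← 0.66·5.823 = 3.843

1 2.855 20.911 28.633
2 2.725 9.109 55.970
3 1.799 3.968 74.012
4 1.187 1.728 85.920
final: 85.920 3.843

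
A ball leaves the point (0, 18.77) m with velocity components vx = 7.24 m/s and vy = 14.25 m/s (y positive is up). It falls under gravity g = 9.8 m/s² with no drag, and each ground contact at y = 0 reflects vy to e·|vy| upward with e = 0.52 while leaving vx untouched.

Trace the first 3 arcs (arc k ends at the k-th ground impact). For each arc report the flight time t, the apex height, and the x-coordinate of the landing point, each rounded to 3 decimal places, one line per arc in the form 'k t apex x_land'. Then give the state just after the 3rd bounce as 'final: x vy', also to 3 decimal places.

Arc 1: start y=18.770, vy=14.250 → t=3.892, apex=29.130, x_land=28.180, impact vy=-23.895
  bounce: vy ← 0.52·23.895 = 12.425
Arc 2: start y=0.000, vy=12.425 → t=2.536, apex=7.877, x_land=46.539, impact vy=-12.425
  bounce: vy ← 0.52·12.425 = 6.461
Arc 3: start y=0.000, vy=6.461 → t=1.319, apex=2.130, x_land=56.086, impact vy=-6.461
  bounce: vy ← 0.52·6.461 = 3.360

1 3.892 29.130 28.180
2 2.536 7.877 46.539
3 1.319 2.130 56.086
final: 56.086 3.360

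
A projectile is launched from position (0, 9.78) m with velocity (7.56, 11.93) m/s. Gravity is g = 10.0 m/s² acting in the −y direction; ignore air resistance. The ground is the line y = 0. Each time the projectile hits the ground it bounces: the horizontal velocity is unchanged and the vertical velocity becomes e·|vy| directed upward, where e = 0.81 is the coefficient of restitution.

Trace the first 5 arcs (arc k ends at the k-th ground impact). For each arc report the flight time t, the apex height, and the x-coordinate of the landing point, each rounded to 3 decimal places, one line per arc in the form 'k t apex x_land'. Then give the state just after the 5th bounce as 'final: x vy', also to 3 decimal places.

Arc 1: start y=9.780, vy=11.930 → t=3.031, apex=16.896, x_land=22.916, impact vy=-18.383
  bounce: vy ← 0.81·18.383 = 14.890
Arc 2: start y=0.000, vy=14.890 → t=2.978, apex=11.086, x_land=45.430, impact vy=-14.890
  bounce: vy ← 0.81·14.890 = 12.061
Arc 3: start y=0.000, vy=12.061 → t=2.412, apex=7.273, x_land=63.666, impact vy=-12.061
  bounce: vy ← 0.81·12.061 = 9.769
Arc 4: start y=0.000, vy=9.769 → t=1.954, apex=4.772, x_land=78.437, impact vy=-9.769
  bounce: vy ← 0.81·9.769 = 7.913
Arc 5: start y=0.000, vy=7.913 → t=1.583, apex=3.131, x_land=90.402, impact vy=-7.913
  bounce: vy ← 0.81·7.913 = 6.410

1 3.031 16.896 22.916
2 2.978 11.086 45.430
3 2.412 7.273 63.666
4 1.954 4.772 78.437
5 1.583 3.131 90.402
final: 90.402 6.410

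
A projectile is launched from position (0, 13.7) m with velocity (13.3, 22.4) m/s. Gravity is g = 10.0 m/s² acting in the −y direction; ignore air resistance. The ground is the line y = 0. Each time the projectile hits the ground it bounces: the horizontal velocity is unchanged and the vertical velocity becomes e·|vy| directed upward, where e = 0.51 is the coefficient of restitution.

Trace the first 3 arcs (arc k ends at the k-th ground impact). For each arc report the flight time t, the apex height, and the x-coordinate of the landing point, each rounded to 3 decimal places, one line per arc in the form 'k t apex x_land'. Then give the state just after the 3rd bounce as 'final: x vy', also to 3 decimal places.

Arc 1: start y=13.700, vy=22.400 → t=5.025, apex=38.788, x_land=66.836, impact vy=-27.852
  bounce: vy ← 0.51·27.852 = 14.205
Arc 2: start y=0.000, vy=14.205 → t=2.841, apex=10.089, x_land=104.620, impact vy=-14.205
  bounce: vy ← 0.51·14.205 = 7.244
Arc 3: start y=0.000, vy=7.244 → t=1.449, apex=2.624, x_land=123.891, impact vy=-7.244
  bounce: vy ← 0.51·7.244 = 3.695

1 5.025 38.788 66.836
2 2.841 10.089 104.620
3 1.449 2.624 123.891
final: 123.891 3.695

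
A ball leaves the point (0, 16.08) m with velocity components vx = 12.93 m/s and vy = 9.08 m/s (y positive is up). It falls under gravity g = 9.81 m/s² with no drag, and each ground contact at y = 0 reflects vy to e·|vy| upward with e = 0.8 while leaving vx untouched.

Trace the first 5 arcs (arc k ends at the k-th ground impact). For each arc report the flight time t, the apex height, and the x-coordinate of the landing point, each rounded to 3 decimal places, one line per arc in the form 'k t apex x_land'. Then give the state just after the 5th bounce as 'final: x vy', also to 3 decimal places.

Arc 1: start y=16.080, vy=9.080 → t=2.959, apex=20.282, x_land=38.261, impact vy=-19.948
  bounce: vy ← 0.8·19.948 = 15.959
Arc 2: start y=0.000, vy=15.959 → t=3.254, apex=12.981, x_land=80.329, impact vy=-15.959
  bounce: vy ← 0.8·15.959 = 12.767
Arc 3: start y=0.000, vy=12.767 → t=2.603, apex=8.308, x_land=113.984, impact vy=-12.767
  bounce: vy ← 0.8·12.767 = 10.214
Arc 4: start y=0.000, vy=10.214 → t=2.082, apex=5.317, x_land=140.908, impact vy=-10.214
  bounce: vy ← 0.8·10.214 = 8.171
Arc 5: start y=0.000, vy=8.171 → t=1.666, apex=3.403, x_land=162.447, impact vy=-8.171
  bounce: vy ← 0.8·8.171 = 6.537

1 2.959 20.282 38.261
2 3.254 12.981 80.329
3 2.603 8.308 113.984
4 2.082 5.317 140.908
5 1.666 3.403 162.447
final: 162.447 6.537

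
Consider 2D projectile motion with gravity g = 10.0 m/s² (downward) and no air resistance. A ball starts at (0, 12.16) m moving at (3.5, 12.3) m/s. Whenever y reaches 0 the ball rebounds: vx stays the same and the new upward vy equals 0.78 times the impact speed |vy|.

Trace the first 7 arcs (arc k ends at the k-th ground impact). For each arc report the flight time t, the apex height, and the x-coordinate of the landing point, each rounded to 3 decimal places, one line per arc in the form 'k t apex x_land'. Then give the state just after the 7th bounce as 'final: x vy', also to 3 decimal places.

Arc 1: start y=12.160, vy=12.300 → t=3.216, apex=19.724, x_land=11.257, impact vy=-19.862
  bounce: vy ← 0.78·19.862 = 15.492
Arc 2: start y=0.000, vy=15.492 → t=3.098, apex=12.000, x_land=22.101, impact vy=-15.492
  bounce: vy ← 0.78·15.492 = 12.084
Arc 3: start y=0.000, vy=12.084 → t=2.417, apex=7.301, x_land=30.560, impact vy=-12.084
  bounce: vy ← 0.78·12.084 = 9.425
Arc 4: start y=0.000, vy=9.425 → t=1.885, apex=4.442, x_land=37.158, impact vy=-9.425
  bounce: vy ← 0.78·9.425 = 7.352
Arc 5: start y=0.000, vy=7.352 → t=1.470, apex=2.702, x_land=42.304, impact vy=-7.352
  bounce: vy ← 0.78·7.352 = 5.734
Arc 6: start y=0.000, vy=5.734 → t=1.147, apex=1.644, x_land=46.318, impact vy=-5.734
  bounce: vy ← 0.78·5.734 = 4.473
Arc 7: start y=0.000, vy=4.473 → t=0.895, apex=1.000, x_land=49.449, impact vy=-4.473
  bounce: vy ← 0.78·4.473 = 3.489

1 3.216 19.724 11.257
2 3.098 12.000 22.101
3 2.417 7.301 30.560
4 1.885 4.442 37.158
5 1.470 2.702 42.304
6 1.147 1.644 46.318
7 0.895 1.000 49.449
final: 49.449 3.489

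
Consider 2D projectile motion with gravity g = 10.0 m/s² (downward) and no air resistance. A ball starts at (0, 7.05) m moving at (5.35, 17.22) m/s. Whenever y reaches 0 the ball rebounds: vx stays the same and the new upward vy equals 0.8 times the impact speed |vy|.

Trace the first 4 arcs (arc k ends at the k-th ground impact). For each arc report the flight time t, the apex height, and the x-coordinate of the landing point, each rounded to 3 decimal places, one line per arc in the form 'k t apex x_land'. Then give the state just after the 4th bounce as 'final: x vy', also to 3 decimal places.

1 3.814 21.876 20.403
2 3.347 14.001 38.308
3 2.677 8.961 52.633
4 2.142 5.735 64.092
final: 64.092 8.568

Arc 1: start y=7.050, vy=17.220 → t=3.814, apex=21.876, x_land=20.403, impact vy=-20.917
  bounce: vy ← 0.8·20.917 = 16.734
Arc 2: start y=0.000, vy=16.734 → t=3.347, apex=14.001, x_land=38.308, impact vy=-16.734
  bounce: vy ← 0.8·16.734 = 13.387
Arc 3: start y=0.000, vy=13.387 → t=2.677, apex=8.961, x_land=52.633, impact vy=-13.387
  bounce: vy ← 0.8·13.387 = 10.710
Arc 4: start y=0.000, vy=10.710 → t=2.142, apex=5.735, x_land=64.092, impact vy=-10.710
  bounce: vy ← 0.8·10.710 = 8.568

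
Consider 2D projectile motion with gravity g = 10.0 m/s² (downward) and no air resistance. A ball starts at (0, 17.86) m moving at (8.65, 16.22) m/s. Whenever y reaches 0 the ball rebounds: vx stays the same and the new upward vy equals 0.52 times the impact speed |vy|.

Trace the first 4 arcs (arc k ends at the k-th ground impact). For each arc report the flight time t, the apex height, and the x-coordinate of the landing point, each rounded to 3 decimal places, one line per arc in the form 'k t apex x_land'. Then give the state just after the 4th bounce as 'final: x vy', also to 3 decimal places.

Arc 1: start y=17.860, vy=16.220 → t=4.113, apex=31.014, x_land=35.574, impact vy=-24.906
  bounce: vy ← 0.52·24.906 = 12.951
Arc 2: start y=0.000, vy=12.951 → t=2.590, apex=8.386, x_land=57.979, impact vy=-12.951
  bounce: vy ← 0.52·12.951 = 6.734
Arc 3: start y=0.000, vy=6.734 → t=1.347, apex=2.268, x_land=69.629, impact vy=-6.734
  bounce: vy ← 0.52·6.734 = 3.502
Arc 4: start y=0.000, vy=3.502 → t=0.700, apex=0.613, x_land=75.688, impact vy=-3.502
  bounce: vy ← 0.52·3.502 = 1.821

1 4.113 31.014 35.574
2 2.590 8.386 57.979
3 1.347 2.268 69.629
4 0.700 0.613 75.688
final: 75.688 1.821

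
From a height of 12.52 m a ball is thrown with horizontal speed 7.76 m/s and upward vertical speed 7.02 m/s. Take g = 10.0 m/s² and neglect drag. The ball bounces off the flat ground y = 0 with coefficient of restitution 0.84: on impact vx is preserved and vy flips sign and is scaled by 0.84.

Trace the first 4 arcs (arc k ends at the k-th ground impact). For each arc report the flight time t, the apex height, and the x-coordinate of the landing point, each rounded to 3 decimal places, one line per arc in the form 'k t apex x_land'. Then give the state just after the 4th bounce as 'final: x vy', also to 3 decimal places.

Arc 1: start y=12.520, vy=7.020 → t=2.433, apex=14.984, x_land=18.881, impact vy=-17.311
  bounce: vy ← 0.84·17.311 = 14.541
Arc 2: start y=0.000, vy=14.541 → t=2.908, apex=10.573, x_land=41.449, impact vy=-14.541
  bounce: vy ← 0.84·14.541 = 12.215
Arc 3: start y=0.000, vy=12.215 → t=2.443, apex=7.460, x_land=60.407, impact vy=-12.215
  bounce: vy ← 0.84·12.215 = 10.260
Arc 4: start y=0.000, vy=10.260 → t=2.052, apex=5.264, x_land=76.331, impact vy=-10.260
  bounce: vy ← 0.84·10.260 = 8.619

1 2.433 14.984 18.881
2 2.908 10.573 41.449
3 2.443 7.460 60.407
4 2.052 5.264 76.331
final: 76.331 8.619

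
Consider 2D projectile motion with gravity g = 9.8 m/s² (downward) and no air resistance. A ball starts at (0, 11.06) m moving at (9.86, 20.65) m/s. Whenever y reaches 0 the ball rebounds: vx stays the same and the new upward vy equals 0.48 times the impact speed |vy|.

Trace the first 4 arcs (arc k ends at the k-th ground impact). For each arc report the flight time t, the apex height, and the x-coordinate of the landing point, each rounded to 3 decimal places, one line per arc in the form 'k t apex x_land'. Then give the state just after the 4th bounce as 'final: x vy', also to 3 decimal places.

1 4.695 32.816 46.293
2 2.484 7.561 70.789
3 1.193 1.742 82.547
4 0.572 0.401 88.191
final: 88.191 1.346

Arc 1: start y=11.060, vy=20.650 → t=4.695, apex=32.816, x_land=46.293, impact vy=-25.361
  bounce: vy ← 0.48·25.361 = 12.173
Arc 2: start y=0.000, vy=12.173 → t=2.484, apex=7.561, x_land=70.789, impact vy=-12.173
  bounce: vy ← 0.48·12.173 = 5.843
Arc 3: start y=0.000, vy=5.843 → t=1.193, apex=1.742, x_land=82.547, impact vy=-5.843
  bounce: vy ← 0.48·5.843 = 2.805
Arc 4: start y=0.000, vy=2.805 → t=0.572, apex=0.401, x_land=88.191, impact vy=-2.805
  bounce: vy ← 0.48·2.805 = 1.346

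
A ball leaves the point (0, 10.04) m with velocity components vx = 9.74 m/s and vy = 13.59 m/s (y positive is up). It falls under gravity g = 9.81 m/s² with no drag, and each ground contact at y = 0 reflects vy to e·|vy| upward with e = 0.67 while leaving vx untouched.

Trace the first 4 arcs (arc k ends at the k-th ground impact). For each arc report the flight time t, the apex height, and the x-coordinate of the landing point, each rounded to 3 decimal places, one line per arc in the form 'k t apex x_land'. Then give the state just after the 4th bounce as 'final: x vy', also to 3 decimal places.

1 3.377 19.453 32.890
2 2.669 8.733 58.882
3 1.788 3.920 76.297
4 1.198 1.760 87.965
final: 87.965 3.937

Arc 1: start y=10.040, vy=13.590 → t=3.377, apex=19.453, x_land=32.890, impact vy=-19.536
  bounce: vy ← 0.67·19.536 = 13.089
Arc 2: start y=0.000, vy=13.089 → t=2.669, apex=8.733, x_land=58.882, impact vy=-13.089
  bounce: vy ← 0.67·13.089 = 8.770
Arc 3: start y=0.000, vy=8.770 → t=1.788, apex=3.920, x_land=76.297, impact vy=-8.770
  bounce: vy ← 0.67·8.770 = 5.876
Arc 4: start y=0.000, vy=5.876 → t=1.198, apex=1.760, x_land=87.965, impact vy=-5.876
  bounce: vy ← 0.67·5.876 = 3.937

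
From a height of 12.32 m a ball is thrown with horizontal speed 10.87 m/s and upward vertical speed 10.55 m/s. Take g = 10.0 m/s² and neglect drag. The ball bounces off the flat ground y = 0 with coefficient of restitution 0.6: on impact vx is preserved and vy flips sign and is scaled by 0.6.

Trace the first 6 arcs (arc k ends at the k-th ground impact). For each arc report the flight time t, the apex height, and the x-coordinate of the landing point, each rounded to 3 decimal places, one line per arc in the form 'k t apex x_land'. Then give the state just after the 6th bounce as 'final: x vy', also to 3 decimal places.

1 2.946 17.885 32.026
2 2.270 6.439 56.696
3 1.362 2.318 71.499
4 0.817 0.834 80.380
5 0.490 0.300 85.709
6 0.294 0.108 88.906
final: 88.906 0.882

Arc 1: start y=12.320, vy=10.550 → t=2.946, apex=17.885, x_land=32.026, impact vy=-18.913
  bounce: vy ← 0.6·18.913 = 11.348
Arc 2: start y=0.000, vy=11.348 → t=2.270, apex=6.439, x_land=56.696, impact vy=-11.348
  bounce: vy ← 0.6·11.348 = 6.809
Arc 3: start y=0.000, vy=6.809 → t=1.362, apex=2.318, x_land=71.499, impact vy=-6.809
  bounce: vy ← 0.6·6.809 = 4.085
Arc 4: start y=0.000, vy=4.085 → t=0.817, apex=0.834, x_land=80.380, impact vy=-4.085
  bounce: vy ← 0.6·4.085 = 2.451
Arc 5: start y=0.000, vy=2.451 → t=0.490, apex=0.300, x_land=85.709, impact vy=-2.451
  bounce: vy ← 0.6·2.451 = 1.471
Arc 6: start y=0.000, vy=1.471 → t=0.294, apex=0.108, x_land=88.906, impact vy=-1.471
  bounce: vy ← 0.6·1.471 = 0.882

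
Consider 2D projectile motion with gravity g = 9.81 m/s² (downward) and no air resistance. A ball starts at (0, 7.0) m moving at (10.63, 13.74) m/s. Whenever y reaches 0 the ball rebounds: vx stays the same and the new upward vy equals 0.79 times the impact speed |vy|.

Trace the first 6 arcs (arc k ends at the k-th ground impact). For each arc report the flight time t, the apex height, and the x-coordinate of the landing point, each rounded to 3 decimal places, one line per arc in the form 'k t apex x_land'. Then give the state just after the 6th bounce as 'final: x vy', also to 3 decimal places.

1 3.241 16.622 34.457
2 2.909 10.374 65.375
3 2.298 6.474 89.801
4 1.815 4.041 109.097
5 1.434 2.522 124.341
6 1.133 1.574 136.383
final: 136.383 4.390

Arc 1: start y=7.000, vy=13.740 → t=3.241, apex=16.622, x_land=34.457, impact vy=-18.059
  bounce: vy ← 0.79·18.059 = 14.267
Arc 2: start y=0.000, vy=14.267 → t=2.909, apex=10.374, x_land=65.375, impact vy=-14.267
  bounce: vy ← 0.79·14.267 = 11.271
Arc 3: start y=0.000, vy=11.271 → t=2.298, apex=6.474, x_land=89.801, impact vy=-11.271
  bounce: vy ← 0.79·11.271 = 8.904
Arc 4: start y=0.000, vy=8.904 → t=1.815, apex=4.041, x_land=109.097, impact vy=-8.904
  bounce: vy ← 0.79·8.904 = 7.034
Arc 5: start y=0.000, vy=7.034 → t=1.434, apex=2.522, x_land=124.341, impact vy=-7.034
  bounce: vy ← 0.79·7.034 = 5.557
Arc 6: start y=0.000, vy=5.557 → t=1.133, apex=1.574, x_land=136.383, impact vy=-5.557
  bounce: vy ← 0.79·5.557 = 4.390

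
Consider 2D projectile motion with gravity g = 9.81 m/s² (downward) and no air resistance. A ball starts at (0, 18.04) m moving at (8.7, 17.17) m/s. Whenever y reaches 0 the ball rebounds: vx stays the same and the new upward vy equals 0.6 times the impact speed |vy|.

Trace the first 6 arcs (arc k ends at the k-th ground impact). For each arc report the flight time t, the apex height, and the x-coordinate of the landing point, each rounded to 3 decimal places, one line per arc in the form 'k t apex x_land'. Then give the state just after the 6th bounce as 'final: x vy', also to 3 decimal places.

Arc 1: start y=18.040, vy=17.170 → t=4.347, apex=33.066, x_land=37.816, impact vy=-25.471
  bounce: vy ← 0.6·25.471 = 15.282
Arc 2: start y=0.000, vy=15.282 → t=3.116, apex=11.904, x_land=64.922, impact vy=-15.282
  bounce: vy ← 0.6·15.282 = 9.169
Arc 3: start y=0.000, vy=9.169 → t=1.869, apex=4.285, x_land=81.186, impact vy=-9.169
  bounce: vy ← 0.6·9.169 = 5.502
Arc 4: start y=0.000, vy=5.502 → t=1.122, apex=1.543, x_land=90.944, impact vy=-5.502
  bounce: vy ← 0.6·5.502 = 3.301
Arc 5: start y=0.000, vy=3.301 → t=0.673, apex=0.555, x_land=96.799, impact vy=-3.301
  bounce: vy ← 0.6·3.301 = 1.981
Arc 6: start y=0.000, vy=1.981 → t=0.404, apex=0.200, x_land=100.312, impact vy=-1.981
  bounce: vy ← 0.6·1.981 = 1.188

1 4.347 33.066 37.816
2 3.116 11.904 64.922
3 1.869 4.285 81.186
4 1.122 1.543 90.944
5 0.673 0.555 96.799
6 0.404 0.200 100.312
final: 100.312 1.188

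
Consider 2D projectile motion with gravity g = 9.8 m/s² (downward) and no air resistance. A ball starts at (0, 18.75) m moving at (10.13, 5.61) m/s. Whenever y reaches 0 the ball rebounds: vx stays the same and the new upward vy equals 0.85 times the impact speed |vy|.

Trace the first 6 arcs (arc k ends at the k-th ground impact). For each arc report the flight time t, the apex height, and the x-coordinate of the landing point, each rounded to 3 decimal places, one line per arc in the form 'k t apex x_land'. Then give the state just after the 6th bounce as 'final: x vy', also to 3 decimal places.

1 2.611 20.356 26.446
2 3.465 14.707 61.546
3 2.945 10.626 91.380
4 2.503 7.677 116.740
5 2.128 5.547 138.295
6 1.809 4.008 156.618
final: 156.618 7.533

Arc 1: start y=18.750, vy=5.610 → t=2.611, apex=20.356, x_land=26.446, impact vy=-19.974
  bounce: vy ← 0.85·19.974 = 16.978
Arc 2: start y=0.000, vy=16.978 → t=3.465, apex=14.707, x_land=61.546, impact vy=-16.978
  bounce: vy ← 0.85·16.978 = 14.431
Arc 3: start y=0.000, vy=14.431 → t=2.945, apex=10.626, x_land=91.380, impact vy=-14.431
  bounce: vy ← 0.85·14.431 = 12.267
Arc 4: start y=0.000, vy=12.267 → t=2.503, apex=7.677, x_land=116.740, impact vy=-12.267
  bounce: vy ← 0.85·12.267 = 10.427
Arc 5: start y=0.000, vy=10.427 → t=2.128, apex=5.547, x_land=138.295, impact vy=-10.427
  bounce: vy ← 0.85·10.427 = 8.863
Arc 6: start y=0.000, vy=8.863 → t=1.809, apex=4.008, x_land=156.618, impact vy=-8.863
  bounce: vy ← 0.85·8.863 = 7.533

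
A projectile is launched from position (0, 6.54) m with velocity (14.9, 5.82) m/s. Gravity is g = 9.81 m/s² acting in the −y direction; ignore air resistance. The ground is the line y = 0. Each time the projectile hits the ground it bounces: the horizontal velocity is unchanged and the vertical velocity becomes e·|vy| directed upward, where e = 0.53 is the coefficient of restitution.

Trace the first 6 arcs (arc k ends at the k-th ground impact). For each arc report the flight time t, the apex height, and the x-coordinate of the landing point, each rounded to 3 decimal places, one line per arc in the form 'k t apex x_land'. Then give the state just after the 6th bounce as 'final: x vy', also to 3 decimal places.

Arc 1: start y=6.540, vy=5.820 → t=1.891, apex=8.266, x_land=28.183, impact vy=-12.735
  bounce: vy ← 0.53·12.735 = 6.750
Arc 2: start y=0.000, vy=6.750 → t=1.376, apex=2.322, x_land=48.686, impact vy=-6.750
  bounce: vy ← 0.53·6.750 = 3.577
Arc 3: start y=0.000, vy=3.577 → t=0.729, apex=0.652, x_land=59.553, impact vy=-3.577
  bounce: vy ← 0.53·3.577 = 1.896
Arc 4: start y=0.000, vy=1.896 → t=0.387, apex=0.183, x_land=65.313, impact vy=-1.896
  bounce: vy ← 0.53·1.896 = 1.005
Arc 5: start y=0.000, vy=1.005 → t=0.205, apex=0.051, x_land=68.365, impact vy=-1.005
  bounce: vy ← 0.53·1.005 = 0.533
Arc 6: start y=0.000, vy=0.533 → t=0.109, apex=0.014, x_land=69.983, impact vy=-0.533
  bounce: vy ← 0.53·0.533 = 0.282

1 1.891 8.266 28.183
2 1.376 2.322 48.686
3 0.729 0.652 59.553
4 0.387 0.183 65.313
5 0.205 0.051 68.365
6 0.109 0.014 69.983
final: 69.983 0.282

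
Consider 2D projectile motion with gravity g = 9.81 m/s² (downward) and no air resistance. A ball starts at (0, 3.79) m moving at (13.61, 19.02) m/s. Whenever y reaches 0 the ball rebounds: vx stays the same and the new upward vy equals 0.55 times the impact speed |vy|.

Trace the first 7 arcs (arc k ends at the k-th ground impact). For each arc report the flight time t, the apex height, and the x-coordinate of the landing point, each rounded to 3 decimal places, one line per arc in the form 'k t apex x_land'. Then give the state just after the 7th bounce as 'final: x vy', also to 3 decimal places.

Arc 1: start y=3.790, vy=19.020 → t=4.068, apex=22.228, x_land=55.361, impact vy=-20.883
  bounce: vy ← 0.55·20.883 = 11.486
Arc 2: start y=0.000, vy=11.486 → t=2.342, apex=6.724, x_land=87.231, impact vy=-11.486
  bounce: vy ← 0.55·11.486 = 6.317
Arc 3: start y=0.000, vy=6.317 → t=1.288, apex=2.034, x_land=104.759, impact vy=-6.317
  bounce: vy ← 0.55·6.317 = 3.474
Arc 4: start y=0.000, vy=3.474 → t=0.708, apex=0.615, x_land=114.400, impact vy=-3.474
  bounce: vy ← 0.55·3.474 = 1.911
Arc 5: start y=0.000, vy=1.911 → t=0.390, apex=0.186, x_land=119.702, impact vy=-1.911
  bounce: vy ← 0.55·1.911 = 1.051
Arc 6: start y=0.000, vy=1.051 → t=0.214, apex=0.056, x_land=122.619, impact vy=-1.051
  bounce: vy ← 0.55·1.051 = 0.578
Arc 7: start y=0.000, vy=0.578 → t=0.118, apex=0.017, x_land=124.223, impact vy=-0.578
  bounce: vy ← 0.55·0.578 = 0.318

1 4.068 22.228 55.361
2 2.342 6.724 87.231
3 1.288 2.034 104.759
4 0.708 0.615 114.400
5 0.390 0.186 119.702
6 0.214 0.056 122.619
7 0.118 0.017 124.223
final: 124.223 0.318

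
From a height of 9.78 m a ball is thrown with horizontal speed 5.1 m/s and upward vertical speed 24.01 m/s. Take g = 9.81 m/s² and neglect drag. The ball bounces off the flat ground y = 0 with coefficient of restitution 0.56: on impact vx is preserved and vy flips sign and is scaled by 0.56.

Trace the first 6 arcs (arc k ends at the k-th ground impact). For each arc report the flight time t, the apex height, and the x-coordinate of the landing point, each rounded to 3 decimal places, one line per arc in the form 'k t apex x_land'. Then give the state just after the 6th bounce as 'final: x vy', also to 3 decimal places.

1 5.273 39.162 26.893
2 3.165 12.281 43.033
3 1.772 3.851 52.071
4 0.992 1.208 57.133
5 0.556 0.379 59.967
6 0.311 0.119 61.555
final: 61.555 0.855

Arc 1: start y=9.780, vy=24.010 → t=5.273, apex=39.162, x_land=26.893, impact vy=-27.719
  bounce: vy ← 0.56·27.719 = 15.523
Arc 2: start y=0.000, vy=15.523 → t=3.165, apex=12.281, x_land=43.033, impact vy=-15.523
  bounce: vy ← 0.56·15.523 = 8.693
Arc 3: start y=0.000, vy=8.693 → t=1.772, apex=3.851, x_land=52.071, impact vy=-8.693
  bounce: vy ← 0.56·8.693 = 4.868
Arc 4: start y=0.000, vy=4.868 → t=0.992, apex=1.208, x_land=57.133, impact vy=-4.868
  bounce: vy ← 0.56·4.868 = 2.726
Arc 5: start y=0.000, vy=2.726 → t=0.556, apex=0.379, x_land=59.967, impact vy=-2.726
  bounce: vy ← 0.56·2.726 = 1.527
Arc 6: start y=0.000, vy=1.527 → t=0.311, apex=0.119, x_land=61.555, impact vy=-1.527
  bounce: vy ← 0.56·1.527 = 0.855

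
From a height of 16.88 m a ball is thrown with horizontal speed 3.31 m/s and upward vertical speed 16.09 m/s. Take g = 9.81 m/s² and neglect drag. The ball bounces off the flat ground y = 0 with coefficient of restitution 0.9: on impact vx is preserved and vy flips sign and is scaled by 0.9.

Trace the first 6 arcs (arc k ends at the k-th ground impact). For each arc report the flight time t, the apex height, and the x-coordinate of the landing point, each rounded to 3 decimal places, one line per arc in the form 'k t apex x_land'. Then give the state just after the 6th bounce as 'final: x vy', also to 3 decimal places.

Arc 1: start y=16.880, vy=16.090 → t=4.116, apex=30.075, x_land=13.625, impact vy=-24.291
  bounce: vy ← 0.9·24.291 = 21.862
Arc 2: start y=0.000, vy=21.862 → t=4.457, apex=24.361, x_land=28.378, impact vy=-21.862
  bounce: vy ← 0.9·21.862 = 19.676
Arc 3: start y=0.000, vy=19.676 → t=4.011, apex=19.732, x_land=41.656, impact vy=-19.676
  bounce: vy ← 0.9·19.676 = 17.708
Arc 4: start y=0.000, vy=17.708 → t=3.610, apex=15.983, x_land=53.606, impact vy=-17.708
  bounce: vy ← 0.9·17.708 = 15.938
Arc 5: start y=0.000, vy=15.938 → t=3.249, apex=12.946, x_land=64.361, impact vy=-15.938
  bounce: vy ← 0.9·15.938 = 14.344
Arc 6: start y=0.000, vy=14.344 → t=2.924, apex=10.487, x_land=74.041, impact vy=-14.344
  bounce: vy ← 0.9·14.344 = 12.909

1 4.116 30.075 13.625
2 4.457 24.361 28.378
3 4.011 19.732 41.656
4 3.610 15.983 53.606
5 3.249 12.946 64.361
6 2.924 10.487 74.041
final: 74.041 12.909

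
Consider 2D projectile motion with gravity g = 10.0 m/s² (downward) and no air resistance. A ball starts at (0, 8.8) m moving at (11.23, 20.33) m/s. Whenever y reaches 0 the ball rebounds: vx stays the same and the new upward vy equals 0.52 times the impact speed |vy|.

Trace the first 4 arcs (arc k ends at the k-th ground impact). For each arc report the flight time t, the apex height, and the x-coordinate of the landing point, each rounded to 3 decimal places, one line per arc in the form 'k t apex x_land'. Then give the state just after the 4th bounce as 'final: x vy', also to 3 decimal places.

Arc 1: start y=8.800, vy=20.330 → t=4.461, apex=29.465, x_land=50.092, impact vy=-24.276
  bounce: vy ← 0.52·24.276 = 12.623
Arc 2: start y=0.000, vy=12.623 → t=2.525, apex=7.967, x_land=78.444, impact vy=-12.623
  bounce: vy ← 0.52·12.623 = 6.564
Arc 3: start y=0.000, vy=6.564 → t=1.313, apex=2.154, x_land=93.187, impact vy=-6.564
  bounce: vy ← 0.52·6.564 = 3.413
Arc 4: start y=0.000, vy=3.413 → t=0.683, apex=0.583, x_land=100.854, impact vy=-3.413
  bounce: vy ← 0.52·3.413 = 1.775

1 4.461 29.465 50.092
2 2.525 7.967 78.444
3 1.313 2.154 93.187
4 0.683 0.583 100.854
final: 100.854 1.775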